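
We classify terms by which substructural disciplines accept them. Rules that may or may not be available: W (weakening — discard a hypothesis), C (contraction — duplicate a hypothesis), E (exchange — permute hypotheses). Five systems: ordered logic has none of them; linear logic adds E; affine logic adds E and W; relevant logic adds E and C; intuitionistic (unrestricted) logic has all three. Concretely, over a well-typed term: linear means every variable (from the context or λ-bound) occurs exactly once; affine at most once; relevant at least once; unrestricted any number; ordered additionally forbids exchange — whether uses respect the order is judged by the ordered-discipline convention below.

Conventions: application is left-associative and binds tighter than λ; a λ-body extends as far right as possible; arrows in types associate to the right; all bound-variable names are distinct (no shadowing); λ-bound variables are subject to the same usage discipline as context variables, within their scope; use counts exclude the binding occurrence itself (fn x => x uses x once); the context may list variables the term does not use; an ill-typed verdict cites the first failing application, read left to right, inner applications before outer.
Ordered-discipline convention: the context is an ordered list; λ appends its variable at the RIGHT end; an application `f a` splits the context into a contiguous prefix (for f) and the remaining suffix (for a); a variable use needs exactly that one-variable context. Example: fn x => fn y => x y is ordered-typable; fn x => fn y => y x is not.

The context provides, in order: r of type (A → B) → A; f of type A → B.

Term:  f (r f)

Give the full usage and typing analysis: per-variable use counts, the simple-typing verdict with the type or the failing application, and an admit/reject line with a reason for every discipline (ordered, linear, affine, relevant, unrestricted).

use counts: r ×1, f ×2
uses in reading order: f, r, f
typing: well-typed at B
ordered: ✗, needs contraction — f ×2
linear: ✗, needs contraction — f ×2
affine: ✗, needs contraction — f ×2
relevant: ✓, every one of r, f appears
unrestricted: ✓, well-typed at B; no restrictions here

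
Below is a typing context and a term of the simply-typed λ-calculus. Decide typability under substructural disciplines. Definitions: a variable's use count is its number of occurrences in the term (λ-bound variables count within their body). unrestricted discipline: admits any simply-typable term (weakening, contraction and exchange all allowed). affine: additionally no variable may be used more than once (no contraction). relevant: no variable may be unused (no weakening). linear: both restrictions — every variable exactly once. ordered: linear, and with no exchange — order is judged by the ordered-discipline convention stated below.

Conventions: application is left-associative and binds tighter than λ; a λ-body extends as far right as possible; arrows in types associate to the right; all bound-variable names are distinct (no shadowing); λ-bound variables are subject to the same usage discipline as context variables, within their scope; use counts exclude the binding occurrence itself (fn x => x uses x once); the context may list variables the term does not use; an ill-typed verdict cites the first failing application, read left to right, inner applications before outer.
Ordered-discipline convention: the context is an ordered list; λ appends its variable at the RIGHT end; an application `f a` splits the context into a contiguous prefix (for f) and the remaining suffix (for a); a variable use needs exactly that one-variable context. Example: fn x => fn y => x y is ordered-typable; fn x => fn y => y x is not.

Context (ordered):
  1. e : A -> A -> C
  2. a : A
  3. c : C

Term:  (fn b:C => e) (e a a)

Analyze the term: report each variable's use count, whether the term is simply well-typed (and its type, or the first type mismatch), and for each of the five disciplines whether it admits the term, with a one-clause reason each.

variable uses: e=2; a=2; c=0; b (bound)=0
order of uses: e, e, a, a
typing: the term checks, with type A -> A -> C
ordered: ✗ — needs contraction — e ×2, a ×2; needs weakening: c, b unused
linear: ✗ — needs contraction — e ×2, a ×2; needs weakening: c, b unused
affine: ✗ — needs contraction — e ×2, a ×2
relevant: ✗ — needs weakening: c, b unused
unrestricted: ✓ — simply typable at A -> A -> C; W, C, E all held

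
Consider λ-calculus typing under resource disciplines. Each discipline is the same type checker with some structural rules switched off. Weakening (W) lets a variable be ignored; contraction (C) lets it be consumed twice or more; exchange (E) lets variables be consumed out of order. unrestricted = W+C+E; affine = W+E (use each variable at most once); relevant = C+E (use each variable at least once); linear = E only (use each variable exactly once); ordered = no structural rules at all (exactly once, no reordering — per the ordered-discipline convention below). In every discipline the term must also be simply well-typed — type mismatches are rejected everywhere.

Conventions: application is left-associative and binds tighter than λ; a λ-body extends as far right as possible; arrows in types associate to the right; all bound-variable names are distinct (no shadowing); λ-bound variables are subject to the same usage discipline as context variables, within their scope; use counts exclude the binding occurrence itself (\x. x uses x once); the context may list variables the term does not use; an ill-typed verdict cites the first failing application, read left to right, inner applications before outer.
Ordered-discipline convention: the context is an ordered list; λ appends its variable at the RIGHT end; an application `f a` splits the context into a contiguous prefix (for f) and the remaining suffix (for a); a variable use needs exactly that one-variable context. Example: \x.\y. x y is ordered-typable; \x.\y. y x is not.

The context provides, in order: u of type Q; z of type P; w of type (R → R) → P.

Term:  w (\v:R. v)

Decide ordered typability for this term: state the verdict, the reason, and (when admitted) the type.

no — needs weakening: u, z unused
use counts: u=0, z=0, w=1, v [bound]=1
uses in reading order: w, v
typing: well-typed at P
summary: ordered ✗, linear ✗, affine ✓, relevant ✗, unrestricted ✓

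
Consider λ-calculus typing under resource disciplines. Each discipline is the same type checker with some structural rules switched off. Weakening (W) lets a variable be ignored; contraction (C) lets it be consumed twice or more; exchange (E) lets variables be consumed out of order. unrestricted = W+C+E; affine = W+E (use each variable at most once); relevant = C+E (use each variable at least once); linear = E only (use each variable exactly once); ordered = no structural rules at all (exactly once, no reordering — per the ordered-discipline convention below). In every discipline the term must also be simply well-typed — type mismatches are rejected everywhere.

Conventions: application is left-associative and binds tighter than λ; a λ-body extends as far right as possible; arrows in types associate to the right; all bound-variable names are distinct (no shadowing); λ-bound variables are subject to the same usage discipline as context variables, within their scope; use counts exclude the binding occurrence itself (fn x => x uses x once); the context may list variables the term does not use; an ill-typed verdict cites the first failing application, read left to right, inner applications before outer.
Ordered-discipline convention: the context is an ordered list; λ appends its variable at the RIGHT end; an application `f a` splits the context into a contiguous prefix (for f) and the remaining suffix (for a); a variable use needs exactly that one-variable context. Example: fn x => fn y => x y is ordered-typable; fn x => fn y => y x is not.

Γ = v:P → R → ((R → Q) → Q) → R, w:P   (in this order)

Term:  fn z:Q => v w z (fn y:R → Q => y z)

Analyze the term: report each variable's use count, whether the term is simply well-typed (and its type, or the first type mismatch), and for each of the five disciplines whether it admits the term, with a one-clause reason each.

variable uses: v: 1×, w: 1×, z [bound]: 2×, y [bound]: 1×
uses in reading order: v, w, z, y, z
typing: ill-typed: a function awaiting R gets Q
ordered: ✗ — not simply typable
linear: ✗ — fails simple typing
affine: ✗ — a type mismatch blocks all five
relevant: ✗ — the type mismatch rejects it
unrestricted: ✗ — not simply typable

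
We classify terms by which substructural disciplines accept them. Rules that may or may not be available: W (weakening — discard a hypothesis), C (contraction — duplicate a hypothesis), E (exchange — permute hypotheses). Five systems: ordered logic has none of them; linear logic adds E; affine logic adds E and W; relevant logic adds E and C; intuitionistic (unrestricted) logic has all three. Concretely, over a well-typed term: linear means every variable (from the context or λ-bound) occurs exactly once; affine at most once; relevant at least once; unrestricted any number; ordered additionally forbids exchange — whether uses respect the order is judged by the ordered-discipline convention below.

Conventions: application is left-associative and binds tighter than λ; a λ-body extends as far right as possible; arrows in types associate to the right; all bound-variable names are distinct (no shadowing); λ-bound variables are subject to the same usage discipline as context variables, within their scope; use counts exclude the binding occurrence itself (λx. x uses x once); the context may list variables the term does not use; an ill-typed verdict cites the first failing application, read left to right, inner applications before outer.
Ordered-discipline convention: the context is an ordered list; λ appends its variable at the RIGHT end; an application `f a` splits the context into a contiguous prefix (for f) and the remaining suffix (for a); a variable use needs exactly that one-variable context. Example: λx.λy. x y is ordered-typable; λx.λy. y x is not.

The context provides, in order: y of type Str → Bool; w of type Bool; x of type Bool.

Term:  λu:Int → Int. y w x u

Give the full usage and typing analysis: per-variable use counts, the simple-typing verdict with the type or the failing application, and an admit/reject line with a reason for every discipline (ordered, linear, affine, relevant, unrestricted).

usage: y: 1; w: 1; x: 1; u (λ-bound): 1
left-to-right use order: y, w, x, u
typing: ill-typed: an application expects Str but receives Bool
ordered: ✗, not simply typable
linear: ✗, fails simple typing
affine: ✗, a type mismatch blocks all five
relevant: ✗, the type mismatch rejects it
unrestricted: ✗, not simply typable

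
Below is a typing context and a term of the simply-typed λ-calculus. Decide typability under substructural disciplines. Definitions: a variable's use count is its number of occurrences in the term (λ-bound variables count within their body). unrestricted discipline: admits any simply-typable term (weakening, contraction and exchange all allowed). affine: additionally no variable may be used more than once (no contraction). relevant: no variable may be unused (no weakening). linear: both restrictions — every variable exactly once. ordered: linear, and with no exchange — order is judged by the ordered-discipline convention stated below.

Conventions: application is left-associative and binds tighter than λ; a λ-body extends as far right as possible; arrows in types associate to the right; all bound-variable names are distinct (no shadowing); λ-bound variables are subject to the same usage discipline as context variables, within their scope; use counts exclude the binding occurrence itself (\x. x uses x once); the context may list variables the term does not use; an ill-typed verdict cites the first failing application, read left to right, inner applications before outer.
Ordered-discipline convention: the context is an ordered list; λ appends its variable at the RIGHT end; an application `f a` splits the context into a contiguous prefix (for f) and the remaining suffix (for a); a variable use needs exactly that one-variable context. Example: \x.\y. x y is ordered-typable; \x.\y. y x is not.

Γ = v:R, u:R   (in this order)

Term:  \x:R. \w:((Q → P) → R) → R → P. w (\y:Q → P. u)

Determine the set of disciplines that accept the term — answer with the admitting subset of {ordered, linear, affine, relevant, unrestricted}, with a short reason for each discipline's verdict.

accepted by: affine, unrestricted
usage: v: 0×; u: 1×; x (bound): 0×; w (bound): 1×; y (bound): 0×
left-to-right use order: w, u
typing: the term checks, with type R → (((Q → P) → R) → R → P) → R → P
ordered: ✗ — needs weakening: v, x, y unused
linear: ✗ — needs weakening: v, x, y unused
affine: ✓ — at most one use each (v, u, x, w, y)
relevant: ✗ — needs weakening: v, x, y unused
unrestricted: ✓ — type-checks (R → (((Q → P) → R) → R → P) → R → P) and nothing is barred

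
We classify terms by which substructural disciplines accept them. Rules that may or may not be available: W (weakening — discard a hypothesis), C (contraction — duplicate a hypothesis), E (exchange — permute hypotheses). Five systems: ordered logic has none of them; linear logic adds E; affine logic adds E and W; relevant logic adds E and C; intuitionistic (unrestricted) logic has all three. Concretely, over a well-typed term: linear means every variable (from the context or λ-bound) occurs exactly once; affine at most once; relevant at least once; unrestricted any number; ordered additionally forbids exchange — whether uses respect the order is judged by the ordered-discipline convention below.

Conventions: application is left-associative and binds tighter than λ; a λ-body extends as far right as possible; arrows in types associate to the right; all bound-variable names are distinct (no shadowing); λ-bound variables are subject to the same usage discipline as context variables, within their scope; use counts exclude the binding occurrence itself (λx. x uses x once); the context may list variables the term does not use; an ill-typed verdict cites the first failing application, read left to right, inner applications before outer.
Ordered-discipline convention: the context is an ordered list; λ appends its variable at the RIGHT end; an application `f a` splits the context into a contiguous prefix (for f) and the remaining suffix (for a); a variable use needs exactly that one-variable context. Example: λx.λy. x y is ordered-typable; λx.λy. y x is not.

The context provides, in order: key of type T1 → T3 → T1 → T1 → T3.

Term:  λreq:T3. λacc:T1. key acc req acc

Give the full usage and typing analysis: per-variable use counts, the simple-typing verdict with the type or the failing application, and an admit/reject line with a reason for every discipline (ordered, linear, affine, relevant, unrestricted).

counts: key: 1×, req [bound]: 1×, acc [bound]: 2×
order of uses: key, acc, req, acc
typing: well-typed at T3 → T1 → T1 → T3
ordered: ✗, acc ×2 used more than once (contraction)
linear: ✗, acc ×2 used more than once (contraction)
affine: ✗, acc ×2 used more than once (contraction)
relevant: ✓, every one of key, req, acc appears
unrestricted: ✓, well-typed at T3 → T1 → T1 → T3; no restrictions here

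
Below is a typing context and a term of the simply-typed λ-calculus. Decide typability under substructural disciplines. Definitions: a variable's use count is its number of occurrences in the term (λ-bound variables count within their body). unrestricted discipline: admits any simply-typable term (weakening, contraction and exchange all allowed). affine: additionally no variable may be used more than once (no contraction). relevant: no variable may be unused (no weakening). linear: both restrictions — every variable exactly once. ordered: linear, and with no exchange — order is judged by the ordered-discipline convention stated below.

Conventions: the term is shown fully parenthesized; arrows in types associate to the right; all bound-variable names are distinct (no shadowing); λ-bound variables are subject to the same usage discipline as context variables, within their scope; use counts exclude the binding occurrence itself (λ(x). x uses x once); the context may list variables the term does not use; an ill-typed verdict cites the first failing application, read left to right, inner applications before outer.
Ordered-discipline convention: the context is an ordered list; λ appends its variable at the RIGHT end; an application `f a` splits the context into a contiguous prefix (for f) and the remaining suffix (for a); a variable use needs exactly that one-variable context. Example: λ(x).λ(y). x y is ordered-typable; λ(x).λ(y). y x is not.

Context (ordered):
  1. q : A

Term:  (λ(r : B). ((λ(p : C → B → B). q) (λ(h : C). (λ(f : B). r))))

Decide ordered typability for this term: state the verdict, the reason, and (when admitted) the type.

no — p, h, f never used (weakening)
variable uses: q: 1×, r [bound]: 1×, p [bound]: 0×, h [bound]: 0×, f [bound]: 0×
order of uses: q, r
typing: well-typed — term : B → A
all disciplines: ordered ✗, linear ✗, affine ✓, relevant ✗, unrestricted ✓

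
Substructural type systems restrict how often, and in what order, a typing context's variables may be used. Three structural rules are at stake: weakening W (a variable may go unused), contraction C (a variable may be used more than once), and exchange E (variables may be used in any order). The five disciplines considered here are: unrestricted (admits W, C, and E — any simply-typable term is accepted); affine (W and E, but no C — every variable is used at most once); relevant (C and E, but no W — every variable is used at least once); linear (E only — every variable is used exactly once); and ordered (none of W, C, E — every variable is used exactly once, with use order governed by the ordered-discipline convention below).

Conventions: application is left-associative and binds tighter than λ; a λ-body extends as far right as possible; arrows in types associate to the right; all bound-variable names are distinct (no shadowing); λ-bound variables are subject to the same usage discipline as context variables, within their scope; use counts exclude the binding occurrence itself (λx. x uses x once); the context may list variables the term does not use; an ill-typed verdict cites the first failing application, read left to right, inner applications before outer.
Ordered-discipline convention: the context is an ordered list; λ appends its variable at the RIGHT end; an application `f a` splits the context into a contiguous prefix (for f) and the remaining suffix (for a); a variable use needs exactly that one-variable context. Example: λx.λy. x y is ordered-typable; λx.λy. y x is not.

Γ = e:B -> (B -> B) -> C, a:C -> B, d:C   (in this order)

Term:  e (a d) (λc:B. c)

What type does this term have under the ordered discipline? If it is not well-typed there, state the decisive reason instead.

term : C
counts: e: 1; a: 1; d: 1; c (bound): 1
order of uses: e, a, d, c
typing: the term checks, with type C
all disciplines: ordered ✓ | linear ✓ | affine ✓ | relevant ✓ | unrestricted ✓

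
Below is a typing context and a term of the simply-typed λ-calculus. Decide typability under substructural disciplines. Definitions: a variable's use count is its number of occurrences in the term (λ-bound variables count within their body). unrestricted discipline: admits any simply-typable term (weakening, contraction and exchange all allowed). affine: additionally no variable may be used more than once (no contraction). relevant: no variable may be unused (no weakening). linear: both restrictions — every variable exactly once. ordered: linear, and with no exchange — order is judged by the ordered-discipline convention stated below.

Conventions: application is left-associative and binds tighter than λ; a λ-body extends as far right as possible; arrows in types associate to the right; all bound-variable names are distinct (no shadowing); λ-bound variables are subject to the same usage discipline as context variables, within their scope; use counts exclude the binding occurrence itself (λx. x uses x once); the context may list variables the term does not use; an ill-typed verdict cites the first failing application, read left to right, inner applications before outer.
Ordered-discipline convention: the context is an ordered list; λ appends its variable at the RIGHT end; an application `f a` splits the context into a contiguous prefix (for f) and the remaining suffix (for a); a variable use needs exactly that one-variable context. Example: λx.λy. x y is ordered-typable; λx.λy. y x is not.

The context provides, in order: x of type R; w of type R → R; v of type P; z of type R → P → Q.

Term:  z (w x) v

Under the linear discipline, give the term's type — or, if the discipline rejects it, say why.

term : Q
use counts: x: 1; w: 1; v: 1; z: 1
uses in reading order: z, w, x, v
typing: ✓ — Q
summary: ordered ✗, linear ✓, affine ✓, relevant ✓, unrestricted ✓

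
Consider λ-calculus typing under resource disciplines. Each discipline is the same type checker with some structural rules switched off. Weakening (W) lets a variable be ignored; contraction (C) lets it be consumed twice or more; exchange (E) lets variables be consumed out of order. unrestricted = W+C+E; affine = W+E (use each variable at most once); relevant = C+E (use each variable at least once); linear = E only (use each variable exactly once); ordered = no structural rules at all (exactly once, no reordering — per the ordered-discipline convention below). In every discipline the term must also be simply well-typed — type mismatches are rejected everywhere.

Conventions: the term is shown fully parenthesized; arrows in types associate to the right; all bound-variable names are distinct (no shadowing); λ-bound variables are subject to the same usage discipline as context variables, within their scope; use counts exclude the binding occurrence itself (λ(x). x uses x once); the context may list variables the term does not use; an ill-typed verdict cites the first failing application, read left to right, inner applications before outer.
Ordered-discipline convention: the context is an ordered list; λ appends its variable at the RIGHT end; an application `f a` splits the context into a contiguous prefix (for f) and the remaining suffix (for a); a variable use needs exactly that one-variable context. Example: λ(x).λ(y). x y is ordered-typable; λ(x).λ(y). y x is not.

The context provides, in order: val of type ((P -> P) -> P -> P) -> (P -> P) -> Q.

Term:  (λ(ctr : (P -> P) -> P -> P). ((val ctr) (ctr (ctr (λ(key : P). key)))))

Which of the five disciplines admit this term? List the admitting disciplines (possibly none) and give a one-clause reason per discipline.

accepted by: relevant, unrestricted
usage: val: 1×, ctr [bound]: 3×, key [bound]: 1×
use order (left to right): val, ctr, ctr, ctr, key
typing: well-typed at ((P -> P) -> P -> P) -> Q
ordered: ✗ — repeated use of ctr ×3
linear: ✗ — repeated use of ctr ×3
affine: ✗ — repeated use of ctr ×3
relevant: ✓ — val, ctr, key: all used, weakening unneeded
unrestricted: ✓ — type-checks (((P -> P) -> P -> P) -> Q) and nothing is barred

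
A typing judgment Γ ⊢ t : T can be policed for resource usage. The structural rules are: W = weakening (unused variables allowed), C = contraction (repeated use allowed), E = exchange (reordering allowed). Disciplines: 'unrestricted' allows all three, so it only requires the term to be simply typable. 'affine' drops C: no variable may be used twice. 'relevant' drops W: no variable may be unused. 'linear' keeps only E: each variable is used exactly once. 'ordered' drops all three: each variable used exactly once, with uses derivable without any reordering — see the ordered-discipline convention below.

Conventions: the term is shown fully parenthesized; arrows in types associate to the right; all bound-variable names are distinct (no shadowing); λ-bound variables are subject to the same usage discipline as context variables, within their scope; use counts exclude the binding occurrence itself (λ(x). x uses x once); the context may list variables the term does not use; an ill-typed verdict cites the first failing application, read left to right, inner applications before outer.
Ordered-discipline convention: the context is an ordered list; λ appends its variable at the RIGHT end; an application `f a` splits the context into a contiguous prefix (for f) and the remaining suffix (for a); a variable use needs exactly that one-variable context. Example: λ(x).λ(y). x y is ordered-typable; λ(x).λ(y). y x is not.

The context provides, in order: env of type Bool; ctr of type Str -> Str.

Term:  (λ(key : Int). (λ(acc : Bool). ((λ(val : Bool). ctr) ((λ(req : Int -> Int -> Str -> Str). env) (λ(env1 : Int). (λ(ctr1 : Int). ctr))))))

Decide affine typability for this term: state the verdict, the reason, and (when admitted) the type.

no — needs contraction — ctr ×2
use counts: env: 1×, ctr: 2×, key [bound]: 0×, acc [bound]: 0×, val [bound]: 0×, req [bound]: 0×, env1 [bound]: 0×, ctr1 [bound]: 0×
uses in reading order: ctr, env, ctr
typing: the term checks, with type Int -> Bool -> Str -> Str
all disciplines: ordered ✗ · linear ✗ · affine ✗ · relevant ✗ · unrestricted ✓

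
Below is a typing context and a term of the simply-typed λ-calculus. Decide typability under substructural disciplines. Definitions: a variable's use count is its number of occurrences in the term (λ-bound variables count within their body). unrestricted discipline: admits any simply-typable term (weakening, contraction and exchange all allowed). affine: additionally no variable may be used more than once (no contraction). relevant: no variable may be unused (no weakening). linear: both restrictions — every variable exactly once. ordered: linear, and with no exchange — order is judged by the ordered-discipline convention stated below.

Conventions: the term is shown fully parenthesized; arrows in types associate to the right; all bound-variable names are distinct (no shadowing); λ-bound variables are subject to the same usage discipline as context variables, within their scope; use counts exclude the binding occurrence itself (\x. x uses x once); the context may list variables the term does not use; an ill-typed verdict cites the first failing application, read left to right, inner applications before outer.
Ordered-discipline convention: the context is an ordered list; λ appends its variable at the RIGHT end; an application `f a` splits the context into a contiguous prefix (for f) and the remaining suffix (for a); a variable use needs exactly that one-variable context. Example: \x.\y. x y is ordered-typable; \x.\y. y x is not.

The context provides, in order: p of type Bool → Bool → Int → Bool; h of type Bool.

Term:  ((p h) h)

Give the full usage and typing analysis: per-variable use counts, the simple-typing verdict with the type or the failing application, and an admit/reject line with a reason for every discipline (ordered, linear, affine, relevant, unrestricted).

use counts: p: 1×, h: 2×
order of uses: p, h, h
typing: well-typed at Int → Bool
ordered ✗ (needs contraction — h ×2)
linear ✗ (needs contraction — h ×2)
affine ✗ (needs contraction — h ×2)
relevant ✓ (none of p, h goes unused)
unrestricted ✓ (type-checks (Int → Bool) and nothing is barred)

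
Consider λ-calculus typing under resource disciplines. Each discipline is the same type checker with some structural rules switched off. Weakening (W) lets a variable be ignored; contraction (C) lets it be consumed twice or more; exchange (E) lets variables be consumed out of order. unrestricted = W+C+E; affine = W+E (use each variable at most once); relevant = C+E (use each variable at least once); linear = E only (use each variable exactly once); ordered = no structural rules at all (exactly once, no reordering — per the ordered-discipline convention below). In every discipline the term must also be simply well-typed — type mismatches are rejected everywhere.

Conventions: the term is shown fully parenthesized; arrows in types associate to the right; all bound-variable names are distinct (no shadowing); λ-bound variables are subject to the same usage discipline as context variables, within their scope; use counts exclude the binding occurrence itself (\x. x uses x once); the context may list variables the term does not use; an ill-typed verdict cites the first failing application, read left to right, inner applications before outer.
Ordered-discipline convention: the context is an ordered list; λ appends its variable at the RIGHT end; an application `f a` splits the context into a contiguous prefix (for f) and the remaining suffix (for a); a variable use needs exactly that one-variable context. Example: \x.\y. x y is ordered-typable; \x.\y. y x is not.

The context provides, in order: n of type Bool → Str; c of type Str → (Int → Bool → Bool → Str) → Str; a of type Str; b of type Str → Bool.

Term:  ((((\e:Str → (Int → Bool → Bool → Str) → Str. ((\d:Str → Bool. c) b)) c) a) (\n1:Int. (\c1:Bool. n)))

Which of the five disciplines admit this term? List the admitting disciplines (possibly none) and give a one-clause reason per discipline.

admitted in: unrestricted
use counts: n ×1, c ×2, a ×1, b ×1, e [bound] ×0, d [bound] ×0, n1 [bound] ×0, c1 [bound] ×0
left-to-right use order: c, b, c, a, n
typing: the term checks, with type Str
ordered: ✗, needs contraction — c ×2; needs weakening: e, d, n1, c1 unused
linear: ✗, needs contraction — c ×2; needs weakening: e, d, n1, c1 unused
affine: ✗, needs contraction — c ×2
relevant: ✗, needs weakening: e, d, n1, c1 unused
unrestricted: ✓, type-checks (Str) and nothing is barred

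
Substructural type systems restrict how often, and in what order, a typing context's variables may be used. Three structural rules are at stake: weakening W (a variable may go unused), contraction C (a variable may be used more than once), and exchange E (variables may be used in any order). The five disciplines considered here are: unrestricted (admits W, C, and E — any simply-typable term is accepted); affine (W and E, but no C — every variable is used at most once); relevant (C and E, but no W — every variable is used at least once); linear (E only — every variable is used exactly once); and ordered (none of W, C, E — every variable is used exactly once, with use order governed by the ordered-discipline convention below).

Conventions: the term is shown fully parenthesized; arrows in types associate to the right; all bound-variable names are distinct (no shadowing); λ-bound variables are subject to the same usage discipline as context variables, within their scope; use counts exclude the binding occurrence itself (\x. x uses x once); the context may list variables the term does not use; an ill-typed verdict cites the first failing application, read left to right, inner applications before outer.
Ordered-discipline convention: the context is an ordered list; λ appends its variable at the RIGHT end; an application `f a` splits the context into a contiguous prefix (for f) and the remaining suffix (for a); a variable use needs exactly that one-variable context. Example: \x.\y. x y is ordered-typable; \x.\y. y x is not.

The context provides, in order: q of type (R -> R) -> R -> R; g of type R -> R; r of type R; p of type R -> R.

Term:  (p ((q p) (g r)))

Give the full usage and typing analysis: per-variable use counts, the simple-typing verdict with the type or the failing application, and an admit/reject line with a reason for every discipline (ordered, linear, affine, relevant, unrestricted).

variable uses: q=1, g=1, r=1, p=2
left-to-right use order: p, q, p, g, r
typing: well-typed at R
ordered ✗ (needs contraction — p ×2)
linear ✗ (needs contraction — p ×2)
affine ✗ (needs contraction — p ×2)
relevant ✓ (every one of q, g, r, p appears)
unrestricted ✓ (well-typed at R; no restrictions here)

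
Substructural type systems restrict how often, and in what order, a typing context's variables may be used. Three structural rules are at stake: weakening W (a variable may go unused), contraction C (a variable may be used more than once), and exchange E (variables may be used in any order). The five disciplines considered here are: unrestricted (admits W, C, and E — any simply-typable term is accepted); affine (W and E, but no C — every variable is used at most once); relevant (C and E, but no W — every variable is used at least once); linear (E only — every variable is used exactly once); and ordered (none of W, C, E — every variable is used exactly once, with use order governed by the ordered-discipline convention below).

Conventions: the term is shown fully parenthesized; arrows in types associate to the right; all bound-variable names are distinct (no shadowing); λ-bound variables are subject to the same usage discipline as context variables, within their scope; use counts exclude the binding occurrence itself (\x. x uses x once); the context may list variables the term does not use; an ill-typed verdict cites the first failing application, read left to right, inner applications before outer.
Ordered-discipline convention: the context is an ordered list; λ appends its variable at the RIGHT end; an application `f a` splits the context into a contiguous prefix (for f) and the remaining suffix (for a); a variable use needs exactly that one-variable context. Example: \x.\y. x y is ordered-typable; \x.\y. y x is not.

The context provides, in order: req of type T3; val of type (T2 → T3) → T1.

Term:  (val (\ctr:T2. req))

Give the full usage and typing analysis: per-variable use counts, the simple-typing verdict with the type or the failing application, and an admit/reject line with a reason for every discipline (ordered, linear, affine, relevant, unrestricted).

counts: req=1; val=1; ctr (λ-bound)=0
uses in reading order: val, req
typing: well-typed at T1
ordered: ✗ — ctr left unused
linear: ✗ — ctr left unused
affine: ✓ — none of req, val, ctr used more than once
relevant: ✗ — ctr left unused
unrestricted: ✓ — simply typable at T1; W, C, E all held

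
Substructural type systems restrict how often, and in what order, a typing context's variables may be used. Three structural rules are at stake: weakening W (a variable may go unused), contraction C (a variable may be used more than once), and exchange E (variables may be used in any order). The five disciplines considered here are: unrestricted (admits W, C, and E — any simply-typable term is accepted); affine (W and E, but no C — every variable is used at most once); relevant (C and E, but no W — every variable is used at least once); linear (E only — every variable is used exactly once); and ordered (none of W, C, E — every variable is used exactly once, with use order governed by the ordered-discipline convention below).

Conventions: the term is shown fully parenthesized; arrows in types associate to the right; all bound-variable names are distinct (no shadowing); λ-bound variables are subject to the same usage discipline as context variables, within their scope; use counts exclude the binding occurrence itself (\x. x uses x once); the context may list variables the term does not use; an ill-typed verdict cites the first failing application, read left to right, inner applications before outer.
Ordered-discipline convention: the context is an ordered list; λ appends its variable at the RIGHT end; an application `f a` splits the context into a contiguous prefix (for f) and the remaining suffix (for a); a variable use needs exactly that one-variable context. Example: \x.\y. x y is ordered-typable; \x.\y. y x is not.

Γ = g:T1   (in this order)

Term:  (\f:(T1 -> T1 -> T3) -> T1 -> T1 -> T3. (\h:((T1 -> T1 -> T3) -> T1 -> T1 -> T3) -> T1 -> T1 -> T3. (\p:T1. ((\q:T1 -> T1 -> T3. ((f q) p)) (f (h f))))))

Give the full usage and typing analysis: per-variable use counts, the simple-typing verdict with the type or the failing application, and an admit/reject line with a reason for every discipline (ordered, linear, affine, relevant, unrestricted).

usage: g: 0×, f (λ-bound): 3×, h (λ-bound): 1×, p (λ-bound): 1×, q (λ-bound): 1×
use order (left to right): f, q, p, f, h, f
typing: well-typed — term : ((T1 -> T1 -> T3) -> T1 -> T1 -> T3) -> (((T1 -> T1 -> T3) -> T1 -> T1 -> T3) -> T1 -> T1 -> T3) -> T1 -> T1 -> T3
ordered: ✗, repeated use of f ×3; g left unused
linear: ✗, repeated use of f ×3; g left unused
affine: ✗, repeated use of f ×3
relevant: ✗, g left unused
unrestricted: ✓, typability at ((T1 -> T1 -> T3) -> T1 -> T1 -> T3) -> (((T1 -> T1 -> T3) -> T1 -> T1 -> T3) -> T1 -> T1 -> T3) -> T1 -> T1 -> T3 is all that's needed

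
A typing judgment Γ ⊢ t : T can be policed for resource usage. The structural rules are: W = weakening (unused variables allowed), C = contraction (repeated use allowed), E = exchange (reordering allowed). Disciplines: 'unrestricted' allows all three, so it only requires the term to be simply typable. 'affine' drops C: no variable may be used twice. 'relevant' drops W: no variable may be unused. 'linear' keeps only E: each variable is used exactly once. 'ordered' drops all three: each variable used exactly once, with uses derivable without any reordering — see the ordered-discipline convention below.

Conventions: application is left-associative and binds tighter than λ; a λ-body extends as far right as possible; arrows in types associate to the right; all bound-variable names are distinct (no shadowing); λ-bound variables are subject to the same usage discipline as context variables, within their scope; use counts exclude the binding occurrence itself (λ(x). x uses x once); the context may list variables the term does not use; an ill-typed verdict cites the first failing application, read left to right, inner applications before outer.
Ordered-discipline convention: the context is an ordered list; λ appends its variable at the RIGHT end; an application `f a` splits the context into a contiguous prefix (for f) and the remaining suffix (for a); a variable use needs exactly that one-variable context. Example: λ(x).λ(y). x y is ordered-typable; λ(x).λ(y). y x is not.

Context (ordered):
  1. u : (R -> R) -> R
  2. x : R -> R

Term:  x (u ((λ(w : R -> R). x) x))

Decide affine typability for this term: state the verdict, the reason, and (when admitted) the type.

no — x ×3 used more than once (contraction)
variable uses: u ×1, x ×3, w (bound) ×0
order of uses: x, u, x, x
typing: well-typed at R
all disciplines: ordered ✗; linear ✗; affine ✗; relevant ✗; unrestricted ✓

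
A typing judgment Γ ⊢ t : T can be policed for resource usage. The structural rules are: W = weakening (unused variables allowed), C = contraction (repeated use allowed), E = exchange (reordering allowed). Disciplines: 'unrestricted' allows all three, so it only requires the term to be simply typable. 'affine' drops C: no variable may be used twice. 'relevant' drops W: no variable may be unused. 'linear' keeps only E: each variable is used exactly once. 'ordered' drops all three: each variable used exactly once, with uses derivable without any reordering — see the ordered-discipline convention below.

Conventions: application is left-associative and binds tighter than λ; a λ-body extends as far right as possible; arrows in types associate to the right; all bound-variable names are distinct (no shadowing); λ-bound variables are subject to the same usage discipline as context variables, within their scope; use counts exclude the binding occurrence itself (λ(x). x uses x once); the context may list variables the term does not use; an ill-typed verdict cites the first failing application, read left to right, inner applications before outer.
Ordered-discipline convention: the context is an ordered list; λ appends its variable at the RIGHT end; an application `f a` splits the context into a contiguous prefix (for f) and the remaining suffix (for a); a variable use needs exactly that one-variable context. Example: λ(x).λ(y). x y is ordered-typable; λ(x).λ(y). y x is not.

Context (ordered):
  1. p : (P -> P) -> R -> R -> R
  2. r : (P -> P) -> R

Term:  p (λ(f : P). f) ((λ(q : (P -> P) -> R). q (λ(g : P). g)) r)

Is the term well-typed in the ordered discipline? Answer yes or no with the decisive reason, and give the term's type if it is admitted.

yes — p, r, f, q, g once each; derivable with no W/C/E; term : R -> R
use counts: p ×1; r ×1; f [bound] ×1; q [bound] ×1; g [bound] ×1
uses in reading order: p, f, q, g, r
typing: well-typed — term : R -> R
all disciplines: ordered ✓ | linear ✓ | affine ✓ | relevant ✓ | unrestricted ✓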